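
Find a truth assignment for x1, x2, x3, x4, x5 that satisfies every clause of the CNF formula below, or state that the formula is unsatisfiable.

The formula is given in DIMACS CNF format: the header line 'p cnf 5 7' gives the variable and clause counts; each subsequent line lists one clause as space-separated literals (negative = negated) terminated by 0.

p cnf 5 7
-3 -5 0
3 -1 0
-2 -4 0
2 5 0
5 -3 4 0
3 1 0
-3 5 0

UNSATISFIABLE

Try x3 = False.
From the singleton clause (¬x1), x1 = False.
Now (x1) is unsatisfied and unit — conflict.
So x3 must be the other value — set x3 = True.
From the singleton clause (¬x5), x5 = False.
Now (x5) is unsatisfied and unit — conflict.
Neither x3 = True nor x3 = False works.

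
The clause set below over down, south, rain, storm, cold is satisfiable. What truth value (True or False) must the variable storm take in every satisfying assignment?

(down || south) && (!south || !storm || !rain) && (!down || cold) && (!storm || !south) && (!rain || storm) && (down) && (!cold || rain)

Suppose storm = false.
The clause (!rain) is unit, so rain = false.
The clause (down) is unit, so down = true.
The clause (cold) is unit, so cold = true.
But (!cold) is also a unit clause — contradiction.
So every satisfying assignment has storm = True.

True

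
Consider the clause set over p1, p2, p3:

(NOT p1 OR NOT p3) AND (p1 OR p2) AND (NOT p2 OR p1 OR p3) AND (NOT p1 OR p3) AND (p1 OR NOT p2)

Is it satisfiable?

Branch on p1: set p1 = false.
From the singleton clause (p2), p2 = true.
That conflicts with the unit clause (NOT p2).
So p1 must be the other value — set p1 = true.
From the singleton clause (NOT p3), p3 = false.
That conflicts with the unit clause (p3).
Both values of p1 lead to a conflict.
No assignment satisfies every clause.

No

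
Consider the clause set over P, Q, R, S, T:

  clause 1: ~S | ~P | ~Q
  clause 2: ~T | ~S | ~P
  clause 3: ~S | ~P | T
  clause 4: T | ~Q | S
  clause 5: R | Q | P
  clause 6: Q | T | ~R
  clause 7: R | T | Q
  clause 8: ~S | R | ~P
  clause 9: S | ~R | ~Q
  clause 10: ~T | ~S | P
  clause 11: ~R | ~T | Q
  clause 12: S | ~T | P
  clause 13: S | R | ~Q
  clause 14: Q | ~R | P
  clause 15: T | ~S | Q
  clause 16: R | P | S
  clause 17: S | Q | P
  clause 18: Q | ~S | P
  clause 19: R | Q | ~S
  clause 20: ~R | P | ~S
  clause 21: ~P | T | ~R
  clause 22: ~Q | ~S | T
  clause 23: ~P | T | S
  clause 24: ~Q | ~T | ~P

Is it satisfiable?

Case S = 0:
Case T = 1:
Unit clause (P) forces P = 1.
Unit clause (~Q) forces Q = 0.
Unit clause (~R) forces R = 0.
This assignment satisfies each clause.
A satisfying assignment: P: 1,  Q: 0,  R: 0,  S: 0,  T: 1.

Yes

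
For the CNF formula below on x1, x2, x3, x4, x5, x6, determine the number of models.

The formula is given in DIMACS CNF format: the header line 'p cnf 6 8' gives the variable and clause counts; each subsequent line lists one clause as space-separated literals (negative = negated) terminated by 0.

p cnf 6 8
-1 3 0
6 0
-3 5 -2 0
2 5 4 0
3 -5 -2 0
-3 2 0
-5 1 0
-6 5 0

There are 2^6 = 64 truth assignments over (x1, x2, x3, x4, x5, x6).
Split on x4. With x4 = True, the clauses containing x4 are satisfied and ¬x4 drops from the rest; 1 of the 2^5 = 32 assignments to the other variables satisfy what remains.
With x4 = False, by the same count on the reduced clause set, 1 assignment works.
(One model: x1=T, x2=T, x3=T, x4=F, x5=T, x6=T.)
Total: 1 + 1 = 2.

2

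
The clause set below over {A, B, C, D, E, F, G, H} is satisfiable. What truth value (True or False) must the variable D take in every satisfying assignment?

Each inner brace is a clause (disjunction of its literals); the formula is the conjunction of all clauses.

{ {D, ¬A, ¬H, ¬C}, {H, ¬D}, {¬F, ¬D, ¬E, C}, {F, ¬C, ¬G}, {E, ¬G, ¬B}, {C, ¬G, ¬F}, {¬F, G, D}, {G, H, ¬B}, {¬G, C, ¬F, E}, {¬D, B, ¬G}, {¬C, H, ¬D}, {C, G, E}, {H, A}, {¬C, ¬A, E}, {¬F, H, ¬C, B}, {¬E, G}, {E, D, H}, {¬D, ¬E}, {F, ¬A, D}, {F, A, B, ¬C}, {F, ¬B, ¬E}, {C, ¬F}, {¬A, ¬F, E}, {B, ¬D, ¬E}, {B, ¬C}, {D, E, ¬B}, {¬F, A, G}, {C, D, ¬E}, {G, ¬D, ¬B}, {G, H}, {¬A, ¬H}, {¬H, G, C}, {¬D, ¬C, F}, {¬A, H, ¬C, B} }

False

Suppose D = True.
The clause (H) is unit, so H = True.
The clause (¬E) is unit, so E = False.
The clause (¬A) is unit, so A = False.
Try G = False.
The clause (C) is unit, so C = True.
The clause (B) is unit, so B = True.
That conflicts with the unit clause (¬B).
Undo G and try G = True.
The clause (¬B) is unit, so B = False.
That conflicts with the unit clause (B).
Neither G = True nor G = False works.
So every satisfying assignment has D = False.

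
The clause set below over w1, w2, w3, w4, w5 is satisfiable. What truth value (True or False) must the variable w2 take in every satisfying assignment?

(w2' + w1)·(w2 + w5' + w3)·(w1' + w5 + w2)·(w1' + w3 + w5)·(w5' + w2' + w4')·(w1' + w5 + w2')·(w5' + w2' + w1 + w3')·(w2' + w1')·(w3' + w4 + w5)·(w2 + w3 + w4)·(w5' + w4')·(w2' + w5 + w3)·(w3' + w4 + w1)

Suppose w2 = 1.
(w1) alone gives w1 = 1.
But (w1') is also a unit clause — contradiction.
So every satisfying assignment has w2 = False.

False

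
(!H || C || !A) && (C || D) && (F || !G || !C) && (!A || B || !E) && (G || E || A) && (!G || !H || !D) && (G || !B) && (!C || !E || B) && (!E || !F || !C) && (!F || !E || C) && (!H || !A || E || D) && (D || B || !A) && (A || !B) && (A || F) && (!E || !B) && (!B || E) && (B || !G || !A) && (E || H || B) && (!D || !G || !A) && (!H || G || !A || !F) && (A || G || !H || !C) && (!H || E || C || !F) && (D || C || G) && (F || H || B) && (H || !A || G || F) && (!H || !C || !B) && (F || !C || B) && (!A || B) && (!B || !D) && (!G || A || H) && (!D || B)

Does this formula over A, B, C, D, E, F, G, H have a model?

Suppose C = true.
Suppose F = true.
(!E) alone gives E = false.
(!B) alone gives B = false.
(H) alone gives H = true.
(!A) alone gives A = false.
(G) alone gives G = true.
(!D) alone gives D = false.
This assignment satisfies each clause.
A satisfying assignment: A: false, B: false, C: true, D: false, E: false, F: true, G: true, H: true.

Satisfiable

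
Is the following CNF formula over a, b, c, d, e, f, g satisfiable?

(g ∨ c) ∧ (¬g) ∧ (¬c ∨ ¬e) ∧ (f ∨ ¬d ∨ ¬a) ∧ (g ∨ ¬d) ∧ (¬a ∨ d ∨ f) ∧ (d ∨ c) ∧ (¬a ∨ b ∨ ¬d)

Yes, satisfiable

From the singleton clause (¬g), g = False.
From the singleton clause (c), c = True.
From the singleton clause (¬e), e = False.
From the singleton clause (¬d), d = False.
Suppose a = False.
Every clause is now satisfied; b, f are unconstrained.
A satisfying assignment: a: False; b: True; c: True; d: False; e: False; f: False; g: False.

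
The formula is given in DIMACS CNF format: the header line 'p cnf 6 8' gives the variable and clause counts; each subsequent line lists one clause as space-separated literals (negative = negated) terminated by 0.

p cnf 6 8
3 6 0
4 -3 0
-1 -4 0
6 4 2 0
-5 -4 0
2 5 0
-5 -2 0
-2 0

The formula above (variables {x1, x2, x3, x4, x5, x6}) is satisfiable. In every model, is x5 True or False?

Suppose x5 = False.
Unit clause (x2) forces x2 = True.
But (¬x2) is also a unit clause — contradiction.
So every satisfying assignment has x5 = True.

True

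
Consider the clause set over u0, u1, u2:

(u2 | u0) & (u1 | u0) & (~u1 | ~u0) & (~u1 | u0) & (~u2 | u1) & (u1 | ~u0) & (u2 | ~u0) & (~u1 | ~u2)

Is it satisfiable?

No, unsatisfiable

Branch on u2: set u2 = 1.
The clause (u1) is unit, so u1 = 1.
But (~u1) is also a unit clause — contradiction.
That branch fails; take u2 = 0 instead.
The clause (u0) is unit, so u0 = 1.
But (~u0) is also a unit clause — contradiction.
Neither u2 = 1 nor u2 = 0 works.
No assignment satisfies every clause.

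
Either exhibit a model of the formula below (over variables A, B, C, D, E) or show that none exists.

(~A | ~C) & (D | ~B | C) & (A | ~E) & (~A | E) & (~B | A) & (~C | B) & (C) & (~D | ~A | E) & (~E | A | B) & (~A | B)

UNSATISFIABLE

The clause (C) is unit, so C = 1.
The clause (~A) is unit, so A = 0.
The clause (~E) is unit, so E = 0.
The clause (~B) is unit, so B = 0.
That conflicts with the unit clause (B).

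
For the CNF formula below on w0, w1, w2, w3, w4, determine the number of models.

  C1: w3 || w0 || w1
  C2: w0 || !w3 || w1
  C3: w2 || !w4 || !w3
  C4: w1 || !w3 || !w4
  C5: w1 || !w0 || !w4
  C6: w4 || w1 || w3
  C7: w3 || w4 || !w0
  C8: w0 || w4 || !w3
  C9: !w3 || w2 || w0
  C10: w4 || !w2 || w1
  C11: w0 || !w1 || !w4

There are 2^5 = 32 truth assignments over (w0, w1, w2, w3, w4).
Split on w3. With w3 = true, the clauses containing w3 are satisfied and !w3 drops from the rest; 4 of the 2^4 = 16 assignments to the other variables satisfy what remains.
With w3 = false, by the same count on the reduced clause set, 4 assignments work.
(One model: w0=F, w1=T, w2=F, w3=F, w4=F.)
Total: 4 + 4 = 8.

8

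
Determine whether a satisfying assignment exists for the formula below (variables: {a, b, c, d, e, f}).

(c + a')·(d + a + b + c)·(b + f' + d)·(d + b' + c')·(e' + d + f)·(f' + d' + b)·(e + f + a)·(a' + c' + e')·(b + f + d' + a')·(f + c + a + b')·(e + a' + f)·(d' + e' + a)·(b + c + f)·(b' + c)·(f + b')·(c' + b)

Satisfiable

Suppose c = 1.
(b) alone gives b = 1.
(d) alone gives d = 1.
(f) alone gives f = 1.
Suppose a = 1.
(e') alone gives e = 0.
All clauses are satisfied.
A satisfying assignment: a ↦ 1; b ↦ 1; c ↦ 1; d ↦ 1; e ↦ 0; f ↦ 1.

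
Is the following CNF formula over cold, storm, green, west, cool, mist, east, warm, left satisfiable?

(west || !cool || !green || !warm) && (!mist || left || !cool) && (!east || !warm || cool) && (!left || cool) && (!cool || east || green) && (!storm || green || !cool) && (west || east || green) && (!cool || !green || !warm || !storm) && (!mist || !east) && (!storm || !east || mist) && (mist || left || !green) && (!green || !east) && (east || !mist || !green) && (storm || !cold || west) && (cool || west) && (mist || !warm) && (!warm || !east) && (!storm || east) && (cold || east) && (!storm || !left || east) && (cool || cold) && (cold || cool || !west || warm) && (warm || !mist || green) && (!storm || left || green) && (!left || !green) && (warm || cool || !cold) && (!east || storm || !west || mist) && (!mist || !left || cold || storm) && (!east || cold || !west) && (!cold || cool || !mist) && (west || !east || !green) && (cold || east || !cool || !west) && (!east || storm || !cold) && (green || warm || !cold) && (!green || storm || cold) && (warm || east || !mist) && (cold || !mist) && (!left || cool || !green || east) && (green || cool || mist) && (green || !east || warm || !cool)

No, unsatisfiable

Try left = false.
Try mist = false.
The clause (!green) is unit, so green = false.
The clause (!warm) is unit, so warm = false.
The clause (!storm) is unit, so storm = false.
The clause (!cold) is unit, so cold = false.
The clause (east) is unit, so east = true.
The clause (cool) is unit, so cool = true.
But (!cool) is also a unit clause — contradiction.
So mist must be the other value — set mist = true.
The clause (!cool) is unit, so cool = false.
The clause (!east) is unit, so east = false.
The clause (!green) is unit, so green = false.
The clause (west) is unit, so west = true.
The clause (!storm) is unit, so storm = false.
The clause (cold) is unit, so cold = true.
But (!cold) is also a unit clause — contradiction.
Neither mist = true nor mist = false works.
So left must be the other value — set left = true.
The clause (cool) is unit, so cool = true.
The clause (!green) is unit, so green = false.
The clause (east) is unit, so east = true.
The clause (!storm) is unit, so storm = false.
The clause (!mist) is unit, so mist = false.
The clause (!warm) is unit, so warm = false.
But (warm) is also a unit clause — contradiction.
Neither left = true nor left = false works.
No assignment satisfies every clause.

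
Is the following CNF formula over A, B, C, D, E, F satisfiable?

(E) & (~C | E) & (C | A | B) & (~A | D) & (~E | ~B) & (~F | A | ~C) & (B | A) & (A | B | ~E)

Yes, satisfiable

Unit clause (E) forces E = 1.
Unit clause (~B) forces B = 0.
Unit clause (A) forces A = 1.
Unit clause (D) forces D = 1.
No clause remains; C, F are free.
A satisfying assignment: A: 1, B: 0, C: 1, D: 1, E: 1, F: 0.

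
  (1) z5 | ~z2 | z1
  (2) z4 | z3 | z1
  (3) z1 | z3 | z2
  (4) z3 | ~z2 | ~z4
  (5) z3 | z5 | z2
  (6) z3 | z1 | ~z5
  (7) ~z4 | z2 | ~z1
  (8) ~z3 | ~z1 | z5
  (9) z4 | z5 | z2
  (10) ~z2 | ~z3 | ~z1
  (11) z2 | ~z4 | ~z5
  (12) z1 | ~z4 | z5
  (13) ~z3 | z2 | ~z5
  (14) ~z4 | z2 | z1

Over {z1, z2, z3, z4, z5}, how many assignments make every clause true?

There are 2^5 = 32 truth assignments over (z1, z2, z3, z4, z5).
Split on z3. With z3 = 1, the clauses containing z3 are satisfied and ~z3 drops from the rest; 2 of the 2^4 = 16 assignments to the other variables satisfy what remains.
With z3 = 0, by the same count on the reduced clause set, 3 assignments work.
Total: 2 + 3 = 5.

5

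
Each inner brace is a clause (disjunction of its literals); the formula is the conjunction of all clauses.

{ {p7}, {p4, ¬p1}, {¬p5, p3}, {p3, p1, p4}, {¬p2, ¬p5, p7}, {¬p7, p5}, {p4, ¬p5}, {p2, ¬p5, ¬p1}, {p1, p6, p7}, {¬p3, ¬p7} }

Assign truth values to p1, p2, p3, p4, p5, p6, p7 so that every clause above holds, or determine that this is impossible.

(p7) alone gives p7 = True.
(p5) alone gives p5 = True.
(p3) alone gives p3 = True.
Now (¬p3) is unsatisfied and unit — conflict.

UNSATISFIABLE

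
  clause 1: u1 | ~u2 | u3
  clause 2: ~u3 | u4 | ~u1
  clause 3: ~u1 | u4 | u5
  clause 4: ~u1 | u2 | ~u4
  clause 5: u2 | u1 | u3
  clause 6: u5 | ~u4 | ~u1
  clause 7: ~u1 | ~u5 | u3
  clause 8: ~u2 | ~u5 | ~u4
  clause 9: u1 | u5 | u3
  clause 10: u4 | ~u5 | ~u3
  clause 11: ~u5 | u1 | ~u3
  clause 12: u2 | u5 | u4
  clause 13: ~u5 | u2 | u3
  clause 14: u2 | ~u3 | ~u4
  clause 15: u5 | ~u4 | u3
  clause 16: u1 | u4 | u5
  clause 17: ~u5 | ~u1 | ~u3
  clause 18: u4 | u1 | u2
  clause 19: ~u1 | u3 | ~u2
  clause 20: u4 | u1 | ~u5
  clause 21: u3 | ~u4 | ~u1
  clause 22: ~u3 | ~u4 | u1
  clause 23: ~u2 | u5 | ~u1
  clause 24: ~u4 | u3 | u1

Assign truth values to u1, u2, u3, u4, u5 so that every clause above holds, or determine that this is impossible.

UNSATISFIABLE

Suppose u1 = 1.
Suppose u3 = 0.
Unit clause (~u5) forces u5 = 0.
Unit clause (u4) forces u4 = 1.
But (~u4) is also a unit clause — contradiction.
That branch fails; take u3 = 1 instead.
Unit clause (u4) forces u4 = 1.
Unit clause (u2) forces u2 = 1.
Unit clause (u5) forces u5 = 1.
But (~u5) is also a unit clause — contradiction.
Both values of u3 lead to a conflict.
That branch fails; take u1 = 0 instead.
Suppose u2 = 0.
Unit clause (u3) forces u3 = 1.
Unit clause (~u5) forces u5 = 0.
Unit clause (u4) forces u4 = 1.
But (~u4) is also a unit clause — contradiction.
That branch fails; take u2 = 1 instead.
Unit clause (u3) forces u3 = 1.
Unit clause (~u5) forces u5 = 0.
Unit clause (u4) forces u4 = 1.
But (~u4) is also a unit clause — contradiction.
Both values of u2 lead to a conflict.
Both values of u1 lead to a conflict.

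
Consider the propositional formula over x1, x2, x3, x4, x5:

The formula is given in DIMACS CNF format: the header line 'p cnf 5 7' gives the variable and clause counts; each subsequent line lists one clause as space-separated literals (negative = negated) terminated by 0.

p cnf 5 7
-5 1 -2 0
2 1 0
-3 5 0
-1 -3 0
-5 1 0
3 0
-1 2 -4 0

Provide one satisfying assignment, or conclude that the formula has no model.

From the singleton clause (x3), x3 = True.
From the singleton clause (x5), x5 = True.
From the singleton clause (¬x1), x1 = False.
That conflicts with the unit clause (x1).

UNSATISFIABLE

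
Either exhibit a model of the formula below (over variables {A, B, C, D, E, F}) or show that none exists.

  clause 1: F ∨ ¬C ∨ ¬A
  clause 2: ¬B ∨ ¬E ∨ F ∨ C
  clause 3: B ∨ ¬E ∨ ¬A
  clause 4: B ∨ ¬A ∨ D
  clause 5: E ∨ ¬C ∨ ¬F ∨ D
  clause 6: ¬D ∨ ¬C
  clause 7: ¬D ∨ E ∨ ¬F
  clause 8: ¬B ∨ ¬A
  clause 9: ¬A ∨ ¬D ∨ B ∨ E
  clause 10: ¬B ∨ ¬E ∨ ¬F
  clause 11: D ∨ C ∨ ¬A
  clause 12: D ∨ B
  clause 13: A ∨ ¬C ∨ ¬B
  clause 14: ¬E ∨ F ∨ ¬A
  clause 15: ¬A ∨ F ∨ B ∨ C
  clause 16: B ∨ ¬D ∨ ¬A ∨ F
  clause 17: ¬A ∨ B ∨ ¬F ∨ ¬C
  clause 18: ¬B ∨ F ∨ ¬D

A: False,  B: True,  C: False,  D: False,  E: False,  F: False

Branch on D: set D = False.
Unit clause (B) forces B = True.
Unit clause (¬A) forces A = False.
Unit clause (¬C) forces C = False.
Branch on E: set E = False.
Every clause is now satisfied; F is unconstrained.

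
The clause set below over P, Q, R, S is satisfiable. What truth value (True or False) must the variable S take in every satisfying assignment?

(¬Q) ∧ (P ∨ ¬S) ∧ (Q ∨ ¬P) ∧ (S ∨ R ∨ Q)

Suppose S = True.
From the singleton clause (¬Q), Q = False.
From the singleton clause (P), P = True.
Now (¬P) is unsatisfied and unit — conflict.
So every satisfying assignment has S = False.

False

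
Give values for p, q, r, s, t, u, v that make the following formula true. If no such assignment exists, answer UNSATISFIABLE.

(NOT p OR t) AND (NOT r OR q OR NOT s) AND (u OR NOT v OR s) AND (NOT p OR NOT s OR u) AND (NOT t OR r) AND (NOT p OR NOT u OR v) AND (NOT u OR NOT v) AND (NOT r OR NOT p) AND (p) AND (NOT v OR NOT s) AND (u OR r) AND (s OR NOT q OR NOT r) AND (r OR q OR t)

UNSATISFIABLE

(p) alone gives p = true.
(t) alone gives t = true.
(r) alone gives r = true.
But (NOT r) is also a unit clause — contradiction.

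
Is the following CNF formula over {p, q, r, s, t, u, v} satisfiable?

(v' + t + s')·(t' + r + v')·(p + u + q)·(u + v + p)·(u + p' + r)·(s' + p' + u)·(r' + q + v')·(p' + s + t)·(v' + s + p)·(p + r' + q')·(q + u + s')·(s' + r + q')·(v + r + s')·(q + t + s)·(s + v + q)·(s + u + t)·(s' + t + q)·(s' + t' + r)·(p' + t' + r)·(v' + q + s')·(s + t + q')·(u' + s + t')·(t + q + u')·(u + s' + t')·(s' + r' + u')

Try v = 0.
Try u = 0.
Unit clause (p) forces p = 1.
Unit clause (r) forces r = 1.
Unit clause (s') forces s = 0.
Unit clause (t) forces t = 1.
Unit clause (q) forces q = 1.
All clauses are satisfied.
A satisfying assignment: p ↦ 1; q ↦ 1; r ↦ 1; s ↦ 0; t ↦ 1; u ↦ 0; v ↦ 0.

Satisfiable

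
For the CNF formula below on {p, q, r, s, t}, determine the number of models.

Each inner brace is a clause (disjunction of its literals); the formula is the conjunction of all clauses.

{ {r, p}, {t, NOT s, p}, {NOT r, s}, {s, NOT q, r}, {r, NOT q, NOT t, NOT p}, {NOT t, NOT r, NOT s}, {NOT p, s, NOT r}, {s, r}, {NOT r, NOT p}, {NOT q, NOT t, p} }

3

There are 2^5 = 32 truth assignments over (p, q, r, s, t).
Split on q. With q = true, the clauses containing q are satisfied and NOT q drops from the rest; 1 of the 2^4 = 16 assignments to the other variables satisfy what remains.
With q = false, by the same count on the reduced clause set, 2 assignments work.
(One model: p=T, q=F, r=F, s=T, t=F.)
Total: 1 + 2 = 3.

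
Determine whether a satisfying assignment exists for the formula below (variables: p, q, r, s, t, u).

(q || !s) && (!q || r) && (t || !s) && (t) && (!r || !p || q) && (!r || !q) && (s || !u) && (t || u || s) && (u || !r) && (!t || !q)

Unit clause (t) forces t = true.
Unit clause (!q) forces q = false.
Unit clause (!s) forces s = false.
Unit clause (!u) forces u = false.
Unit clause (!r) forces r = false.
No clause remains; p is free.
A satisfying assignment: p=false; q=false; r=false; s=false; t=true; u=false.

Yes, satisfiable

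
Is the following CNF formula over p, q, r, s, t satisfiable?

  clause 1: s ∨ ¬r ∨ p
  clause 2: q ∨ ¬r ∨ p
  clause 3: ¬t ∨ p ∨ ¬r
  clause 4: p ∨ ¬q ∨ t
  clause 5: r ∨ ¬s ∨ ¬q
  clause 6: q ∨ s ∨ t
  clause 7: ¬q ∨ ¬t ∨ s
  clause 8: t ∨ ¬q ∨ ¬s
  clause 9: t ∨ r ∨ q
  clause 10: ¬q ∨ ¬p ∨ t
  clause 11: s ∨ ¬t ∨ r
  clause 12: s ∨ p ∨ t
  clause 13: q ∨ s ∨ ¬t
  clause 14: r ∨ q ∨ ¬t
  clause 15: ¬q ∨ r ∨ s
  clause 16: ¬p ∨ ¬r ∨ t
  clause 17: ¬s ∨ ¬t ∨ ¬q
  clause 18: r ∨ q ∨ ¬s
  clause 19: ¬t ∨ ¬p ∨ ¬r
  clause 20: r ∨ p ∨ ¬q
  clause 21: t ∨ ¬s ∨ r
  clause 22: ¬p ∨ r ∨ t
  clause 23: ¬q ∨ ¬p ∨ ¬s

No, unsatisfiable

Suppose s = True.
Suppose r = True.
Suppose q = True.
(t) alone gives t = True.
Now (¬t) is unsatisfied and unit — conflict.
Backtrack on q: now try q = False.
(p) alone gives p = True.
(t) alone gives t = True.
Now (¬t) is unsatisfied and unit — conflict.
Neither q = True nor q = False works.
Backtrack on r: now try r = False.
(¬q) alone gives q = False.
Now (q) is unsatisfied and unit — conflict.
Neither r = True nor r = False works.
Backtrack on s: now try s = False.
Suppose r = False.
(¬t) alone gives t = False.
(q) alone gives q = True.
Now (¬q) is unsatisfied and unit — conflict.
Backtrack on r: now try r = True.
(p) alone gives p = True.
(t) alone gives t = True.
Now (¬t) is unsatisfied and unit — conflict.
Neither r = True nor r = False works.
Neither s = True nor s = False works.
No assignment satisfies every clause.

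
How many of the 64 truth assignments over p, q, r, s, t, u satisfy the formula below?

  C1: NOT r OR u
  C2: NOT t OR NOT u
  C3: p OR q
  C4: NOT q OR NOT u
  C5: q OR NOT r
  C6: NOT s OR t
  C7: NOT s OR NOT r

10

There are 2^6 = 64 truth assignments over (p, q, r, s, t, u).
Split on u. With u = true, the clauses containing u are satisfied and NOT u drops from the rest; 1 of the 2^5 = 32 assignments to the other variables satisfy what remains.
With u = false, by the same count on the reduced clause set, 9 assignments work.
(One model: p=F, q=T, r=F, s=F, t=F, u=F.)
Total: 1 + 9 = 10.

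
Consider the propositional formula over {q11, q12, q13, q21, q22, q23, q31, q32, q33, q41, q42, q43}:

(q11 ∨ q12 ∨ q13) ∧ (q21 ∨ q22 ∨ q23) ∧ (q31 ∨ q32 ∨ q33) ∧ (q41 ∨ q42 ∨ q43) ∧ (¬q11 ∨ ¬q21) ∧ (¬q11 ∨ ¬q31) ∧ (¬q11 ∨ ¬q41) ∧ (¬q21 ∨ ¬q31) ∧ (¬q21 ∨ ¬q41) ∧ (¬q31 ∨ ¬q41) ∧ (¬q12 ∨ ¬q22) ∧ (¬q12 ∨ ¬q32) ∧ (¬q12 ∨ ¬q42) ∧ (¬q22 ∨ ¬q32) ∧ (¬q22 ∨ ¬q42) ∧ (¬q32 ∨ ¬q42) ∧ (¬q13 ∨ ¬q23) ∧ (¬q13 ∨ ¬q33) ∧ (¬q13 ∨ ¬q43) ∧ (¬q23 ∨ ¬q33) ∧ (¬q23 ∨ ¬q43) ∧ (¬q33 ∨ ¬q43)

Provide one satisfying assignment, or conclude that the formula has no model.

UNSATISFIABLE

Suppose q11 = False.
Suppose q12 = True.
Unit clause (¬q22) forces q22 = False.
Unit clause (¬q32) forces q32 = False.
Unit clause (¬q42) forces q42 = False.
Suppose q21 = True.
Unit clause (¬q31) forces q31 = False.
Unit clause (q33) forces q33 = True.
Unit clause (¬q41) forces q41 = False.
Unit clause (q43) forces q43 = True.
Now (¬q43) is unsatisfied and unit — conflict.
Backtrack on q21: now try q21 = False.
Unit clause (q23) forces q23 = True.
Unit clause (¬q13) forces q13 = False.
Unit clause (¬q33) forces q33 = False.
Unit clause (q31) forces q31 = True.
Unit clause (¬q41) forces q41 = False.
Unit clause (q43) forces q43 = True.
Now (¬q43) is unsatisfied and unit — conflict.
Either choice for q21 ends in contradiction.
Backtrack on q12: now try q12 = False.
Unit clause (q13) forces q13 = True.
Unit clause (¬q23) forces q23 = False.
Unit clause (¬q33) forces q33 = False.
Unit clause (¬q43) forces q43 = False.
Suppose q21 = True.
Unit clause (¬q31) forces q31 = False.
Unit clause (q32) forces q32 = True.
Unit clause (¬q41) forces q41 = False.
Unit clause (q42) forces q42 = True.
Now (¬q42) is unsatisfied and unit — conflict.
Backtrack on q21: now try q21 = False.
Unit clause (q22) forces q22 = True.
Unit clause (¬q32) forces q32 = False.
Unit clause (q31) forces q31 = True.
Unit clause (¬q41) forces q41 = False.
Unit clause (q42) forces q42 = True.
Now (¬q42) is unsatisfied and unit — conflict.
Either choice for q21 ends in contradiction.
Either choice for q12 ends in contradiction.
Backtrack on q11: now try q11 = True.
Unit clause (¬q21) forces q21 = False.
Unit clause (¬q31) forces q31 = False.
Unit clause (¬q41) forces q41 = False.
Suppose q22 = True.
Unit clause (¬q12) forces q12 = False.
Unit clause (¬q32) forces q32 = False.
Unit clause (q33) forces q33 = True.
Unit clause (¬q42) forces q42 = False.
Unit clause (q43) forces q43 = True.
Now (¬q43) is unsatisfied and unit — conflict.
Backtrack on q22: now try q22 = False.
Unit clause (q23) forces q23 = True.
Unit clause (¬q13) forces q13 = False.
Unit clause (¬q33) forces q33 = False.
Unit clause (q32) forces q32 = True.
Unit clause (¬q12) forces q12 = False.
Unit clause (¬q42) forces q42 = False.
Unit clause (q43) forces q43 = True.
Now (¬q43) is unsatisfied and unit — conflict.
Either choice for q22 ends in contradiction.
Either choice for q11 ends in contradiction.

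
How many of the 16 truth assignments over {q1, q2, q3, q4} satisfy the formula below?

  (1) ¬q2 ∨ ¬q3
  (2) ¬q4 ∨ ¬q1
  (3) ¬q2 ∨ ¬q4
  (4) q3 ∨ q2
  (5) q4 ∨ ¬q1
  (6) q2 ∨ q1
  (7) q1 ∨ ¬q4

There are 2^4 = 16 truth assignments over (q1, q2, q3, q4).
Check each against the 7 clauses (columns in the order q1, q2, q3, q4):
  F F F F  ✗ fails (q3 ∨ q2)
  F F F T  ✗ fails (q3 ∨ q2)
  F F T F  ✗ fails (q2 ∨ q1)
  F F T T  ✗ fails (q2 ∨ q1)
  F T F F  ✓ satisfies all
  F T F T  ✗ fails (¬q2 ∨ ¬q4)
  F T T F  ✗ fails (¬q2 ∨ ¬q3)
  F T T T  ✗ fails (¬q2 ∨ ¬q3)
  T F F F  ✗ fails (q3 ∨ q2)
  T F F T  ✗ fails (¬q4 ∨ ¬q1)
  T F T F  ✗ fails (q4 ∨ ¬q1)
  T F T T  ✗ fails (¬q4 ∨ ¬q1)
  T T F F  ✗ fails (q4 ∨ ¬q1)
  T T F T  ✗ fails (¬q4 ∨ ¬q1)
  T T T F  ✗ fails (¬q2 ∨ ¬q3)
  T T T T  ✗ fails (¬q2 ∨ ¬q3)
1 of the 16 rows is a model.

1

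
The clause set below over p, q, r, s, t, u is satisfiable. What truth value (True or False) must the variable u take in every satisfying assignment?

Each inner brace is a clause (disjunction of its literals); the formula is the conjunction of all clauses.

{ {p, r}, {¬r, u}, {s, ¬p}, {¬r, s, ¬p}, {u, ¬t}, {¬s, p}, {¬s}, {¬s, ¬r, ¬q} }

True

Suppose u = False.
The clause (¬r) is unit, so r = False.
The clause (p) is unit, so p = True.
The clause (s) is unit, so s = True.
Now (¬s) is unsatisfied and unit — conflict.
So every satisfying assignment has u = True.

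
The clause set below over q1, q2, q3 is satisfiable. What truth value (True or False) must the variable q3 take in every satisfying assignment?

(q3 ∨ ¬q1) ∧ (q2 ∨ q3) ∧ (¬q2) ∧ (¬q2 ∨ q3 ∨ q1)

True

Suppose q3 = False.
(¬q1) alone gives q1 = False.
(q2) alone gives q2 = True.
Now (¬q2) is unsatisfied and unit — conflict.
So every satisfying assignment has q3 = True.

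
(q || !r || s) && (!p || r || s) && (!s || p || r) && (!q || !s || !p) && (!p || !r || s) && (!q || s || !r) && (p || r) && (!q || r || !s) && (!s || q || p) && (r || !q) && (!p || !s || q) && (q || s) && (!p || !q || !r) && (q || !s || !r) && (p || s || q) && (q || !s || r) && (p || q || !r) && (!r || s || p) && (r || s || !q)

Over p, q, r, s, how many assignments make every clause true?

There are 2^4 = 16 truth assignments over (p, q, r, s).
Split on p. With p = true, the clauses containing p are satisfied and !p drops from the rest; 0 of the 2^3 = 8 assignments to the other variables satisfy what remains.
With p = false, by the same count on the reduced clause set, 1 assignment works.
Total: 0 + 1 = 1.

1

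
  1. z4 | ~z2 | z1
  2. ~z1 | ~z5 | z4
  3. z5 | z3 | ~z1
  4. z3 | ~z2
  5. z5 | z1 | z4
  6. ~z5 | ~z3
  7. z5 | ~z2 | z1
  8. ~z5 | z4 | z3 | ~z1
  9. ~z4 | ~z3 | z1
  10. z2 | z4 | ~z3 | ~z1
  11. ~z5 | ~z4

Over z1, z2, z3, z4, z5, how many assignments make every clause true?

There are 2^5 = 32 truth assignments over (z1, z2, z3, z4, z5).
Split on z5. With z5 = 1, the clauses containing z5 are satisfied and ~z5 drops from the rest; 1 of the 2^4 = 16 assignments to the other variables satisfy what remains.
With z5 = 0, by the same count on the reduced clause set, 4 assignments work.
(One model: z1=F, z2=F, z3=F, z4=F, z5=T.)
Total: 1 + 4 = 5.

5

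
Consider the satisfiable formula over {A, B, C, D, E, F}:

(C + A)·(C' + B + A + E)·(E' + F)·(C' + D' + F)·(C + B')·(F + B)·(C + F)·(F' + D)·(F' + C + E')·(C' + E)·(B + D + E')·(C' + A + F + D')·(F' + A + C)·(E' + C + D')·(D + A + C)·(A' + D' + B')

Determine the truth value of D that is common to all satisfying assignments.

True

Suppose D = 0.
The clause (F') is unit, so F = 0.
The clause (E') is unit, so E = 0.
The clause (B) is unit, so B = 1.
The clause (C) is unit, so C = 1.
But (C') is also a unit clause — contradiction.
So every satisfying assignment has D = True.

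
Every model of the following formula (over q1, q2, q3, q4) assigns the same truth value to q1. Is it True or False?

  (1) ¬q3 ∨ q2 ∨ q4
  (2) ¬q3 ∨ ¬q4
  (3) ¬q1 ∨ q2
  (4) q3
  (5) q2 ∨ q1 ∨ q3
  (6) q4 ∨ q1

True

Suppose q1 = False.
(q3) alone gives q3 = True.
(¬q4) alone gives q4 = False.
Now (q4) is unsatisfied and unit — conflict.
So every satisfying assignment has q1 = True.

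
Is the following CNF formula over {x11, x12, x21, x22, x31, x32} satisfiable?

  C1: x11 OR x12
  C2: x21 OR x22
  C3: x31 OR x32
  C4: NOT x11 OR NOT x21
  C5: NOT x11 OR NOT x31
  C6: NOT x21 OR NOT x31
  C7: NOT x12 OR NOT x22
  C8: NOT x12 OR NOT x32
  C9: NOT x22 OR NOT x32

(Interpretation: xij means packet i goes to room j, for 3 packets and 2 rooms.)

Unsatisfiable

Try x11 = true.
The clause (NOT x21) is unit, so x21 = false.
The clause (x22) is unit, so x22 = true.
The clause (NOT x31) is unit, so x31 = false.
The clause (x32) is unit, so x32 = true.
That conflicts with the unit clause (NOT x32).
Backtrack on x11: now try x11 = false.
The clause (x12) is unit, so x12 = true.
The clause (NOT x22) is unit, so x22 = false.
The clause (x21) is unit, so x21 = true.
The clause (NOT x31) is unit, so x31 = false.
The clause (x32) is unit, so x32 = true.
That conflicts with the unit clause (NOT x32).
Both values of x11 lead to a conflict.
No assignment satisfies every clause.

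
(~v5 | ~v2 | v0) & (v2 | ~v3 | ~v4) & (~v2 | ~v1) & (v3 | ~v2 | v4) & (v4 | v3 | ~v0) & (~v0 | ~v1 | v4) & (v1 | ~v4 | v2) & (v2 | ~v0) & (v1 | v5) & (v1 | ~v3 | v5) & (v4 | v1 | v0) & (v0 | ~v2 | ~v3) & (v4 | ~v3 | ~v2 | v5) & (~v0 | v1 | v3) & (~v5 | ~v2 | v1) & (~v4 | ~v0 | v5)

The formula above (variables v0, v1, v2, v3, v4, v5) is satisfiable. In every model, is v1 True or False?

Suppose v1 = 0.
The clause (v5) is unit, so v5 = 1.
The clause (~v2) is unit, so v2 = 0.
The clause (~v4) is unit, so v4 = 0.
The clause (~v0) is unit, so v0 = 0.
But (v0) is also a unit clause — contradiction.
So every satisfying assignment has v1 = True.

True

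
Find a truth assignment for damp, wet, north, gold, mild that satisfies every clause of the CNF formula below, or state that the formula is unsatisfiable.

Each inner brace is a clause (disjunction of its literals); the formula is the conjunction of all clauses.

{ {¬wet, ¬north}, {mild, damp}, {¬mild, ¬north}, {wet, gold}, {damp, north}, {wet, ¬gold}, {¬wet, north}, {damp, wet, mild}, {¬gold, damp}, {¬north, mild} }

UNSATISFIABLE

Branch on wet: set wet = False.
Unit clause (gold) forces gold = True.
That conflicts with the unit clause (¬gold).
Backtrack on wet: now try wet = True.
Unit clause (¬north) forces north = False.
That conflicts with the unit clause (north).
Neither wet = True nor wet = False works.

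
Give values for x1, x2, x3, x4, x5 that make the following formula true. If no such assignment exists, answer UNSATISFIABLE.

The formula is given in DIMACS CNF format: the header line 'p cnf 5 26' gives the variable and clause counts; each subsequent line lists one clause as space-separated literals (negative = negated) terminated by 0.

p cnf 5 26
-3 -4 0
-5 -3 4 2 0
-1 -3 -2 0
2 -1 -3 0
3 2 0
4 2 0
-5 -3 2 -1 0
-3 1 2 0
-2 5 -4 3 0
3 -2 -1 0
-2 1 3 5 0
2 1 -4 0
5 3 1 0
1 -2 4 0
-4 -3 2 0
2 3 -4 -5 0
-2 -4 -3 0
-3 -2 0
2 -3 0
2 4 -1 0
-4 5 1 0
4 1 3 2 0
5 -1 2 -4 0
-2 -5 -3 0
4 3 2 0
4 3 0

x1=False; x2=True; x3=False; x4=True; x5=True

Suppose x3 = False.
Unit clause (x2) forces x2 = True.
Unit clause (¬x1) forces x1 = False.
Unit clause (x5) forces x5 = True.
Unit clause (x4) forces x4 = True.
This assignment satisfies each clause.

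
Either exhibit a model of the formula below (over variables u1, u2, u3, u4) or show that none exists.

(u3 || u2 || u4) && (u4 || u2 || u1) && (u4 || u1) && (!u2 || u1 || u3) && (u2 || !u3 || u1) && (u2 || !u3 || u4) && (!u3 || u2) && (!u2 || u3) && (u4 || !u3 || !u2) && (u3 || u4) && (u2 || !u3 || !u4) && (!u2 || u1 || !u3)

Case u4 = true:
Case u3 = false:
The clause (!u2) is unit, so u2 = false.
All clauses hold; u1 can take either value.

u1 ↦ false; u2 ↦ false; u3 ↦ false; u4 ↦ true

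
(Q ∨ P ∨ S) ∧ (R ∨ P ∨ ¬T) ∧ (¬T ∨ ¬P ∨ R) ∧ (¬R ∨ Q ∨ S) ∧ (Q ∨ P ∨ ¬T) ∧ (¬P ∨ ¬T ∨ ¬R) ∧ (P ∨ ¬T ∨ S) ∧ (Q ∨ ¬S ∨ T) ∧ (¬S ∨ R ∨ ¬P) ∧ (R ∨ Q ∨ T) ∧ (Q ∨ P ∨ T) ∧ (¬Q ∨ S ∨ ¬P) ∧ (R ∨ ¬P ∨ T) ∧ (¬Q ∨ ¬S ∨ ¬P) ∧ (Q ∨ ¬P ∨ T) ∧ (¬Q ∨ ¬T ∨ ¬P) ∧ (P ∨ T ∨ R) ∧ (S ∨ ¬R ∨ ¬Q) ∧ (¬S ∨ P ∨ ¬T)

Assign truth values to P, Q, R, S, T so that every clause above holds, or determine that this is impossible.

Branch on Q: set Q = True.
Branch on S: set S = True.
Unit clause (¬P) forces P = False.
Unit clause (¬T) forces T = False.
Unit clause (R) forces R = True.
Every clause now holds.

P ↦ False; Q ↦ True; R ↦ True; S ↦ True; T ↦ False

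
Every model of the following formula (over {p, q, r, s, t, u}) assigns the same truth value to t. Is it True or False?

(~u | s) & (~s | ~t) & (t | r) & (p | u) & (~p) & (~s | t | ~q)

Suppose t = 1.
(~s) alone gives s = 0.
(~u) alone gives u = 0.
(p) alone gives p = 1.
But (~p) is also a unit clause — contradiction.
So every satisfying assignment has t = False.

False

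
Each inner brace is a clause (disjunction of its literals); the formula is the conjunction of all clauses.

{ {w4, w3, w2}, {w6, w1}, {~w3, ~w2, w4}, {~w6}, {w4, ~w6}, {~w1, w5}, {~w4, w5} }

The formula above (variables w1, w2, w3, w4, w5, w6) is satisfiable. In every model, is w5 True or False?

Suppose w5 = 0.
From the singleton clause (~w6), w6 = 0.
From the singleton clause (w1), w1 = 1.
That conflicts with the unit clause (~w1).
So every satisfying assignment has w5 = True.

True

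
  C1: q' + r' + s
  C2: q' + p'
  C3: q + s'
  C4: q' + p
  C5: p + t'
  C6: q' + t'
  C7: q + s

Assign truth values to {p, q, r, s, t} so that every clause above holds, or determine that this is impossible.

UNSATISFIABLE

Try q = 0.
(s') alone gives s = 0.
That conflicts with the unit clause (s).
That branch fails; take q = 1 instead.
(p') alone gives p = 0.
That conflicts with the unit clause (p).
Neither q = 1 nor q = 0 works.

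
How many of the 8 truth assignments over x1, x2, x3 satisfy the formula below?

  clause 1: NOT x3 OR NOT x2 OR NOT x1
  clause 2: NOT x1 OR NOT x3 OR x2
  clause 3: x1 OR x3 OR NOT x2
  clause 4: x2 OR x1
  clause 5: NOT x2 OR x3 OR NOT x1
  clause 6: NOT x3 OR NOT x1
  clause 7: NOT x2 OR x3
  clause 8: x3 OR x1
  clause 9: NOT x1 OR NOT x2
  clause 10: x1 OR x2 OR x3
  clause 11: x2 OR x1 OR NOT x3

There are 2^3 = 8 truth assignments over (x1, x2, x3).
Check each against the 11 clauses (columns in the order x1, x2, x3):
  F F F  ✗ fails (x2 OR x1)
  F F T  ✗ fails (x2 OR x1)
  F T F  ✗ fails (x1 OR x3 OR NOT x2)
  F T T  ✓ satisfies all
  T F F  ✓ satisfies all
  T F T  ✗ fails (NOT x1 OR NOT x3 OR x2)
  T T F  ✗ fails (NOT x2 OR x3 OR NOT x1)
  T T T  ✗ fails (NOT x3 OR NOT x2 OR NOT x1)
2 of the 8 rows are models.

2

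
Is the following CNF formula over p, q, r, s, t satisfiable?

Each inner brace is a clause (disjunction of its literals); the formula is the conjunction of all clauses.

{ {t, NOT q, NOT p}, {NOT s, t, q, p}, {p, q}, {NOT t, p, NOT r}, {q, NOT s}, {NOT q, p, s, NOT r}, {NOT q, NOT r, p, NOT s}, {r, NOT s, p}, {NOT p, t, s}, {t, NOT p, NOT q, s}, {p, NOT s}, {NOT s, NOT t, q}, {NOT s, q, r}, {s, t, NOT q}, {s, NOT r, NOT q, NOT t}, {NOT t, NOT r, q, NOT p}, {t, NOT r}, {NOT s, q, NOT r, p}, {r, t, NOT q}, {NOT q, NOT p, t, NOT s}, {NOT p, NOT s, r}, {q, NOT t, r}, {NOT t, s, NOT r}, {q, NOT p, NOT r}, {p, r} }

Yes

Case p = true:
Case t = true:
Case q = true:
Case s = false:
The clause (NOT r) is unit, so r = false.
This assignment satisfies each clause.
A satisfying assignment: p ↦ true, q ↦ true, r ↦ false, s ↦ false, t ↦ true.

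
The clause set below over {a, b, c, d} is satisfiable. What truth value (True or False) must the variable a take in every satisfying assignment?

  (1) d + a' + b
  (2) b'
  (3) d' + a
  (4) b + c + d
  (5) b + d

Suppose a = 0.
From the singleton clause (b'), b = 0.
From the singleton clause (d'), d = 0.
That conflicts with the unit clause (d).
So every satisfying assignment has a = True.

True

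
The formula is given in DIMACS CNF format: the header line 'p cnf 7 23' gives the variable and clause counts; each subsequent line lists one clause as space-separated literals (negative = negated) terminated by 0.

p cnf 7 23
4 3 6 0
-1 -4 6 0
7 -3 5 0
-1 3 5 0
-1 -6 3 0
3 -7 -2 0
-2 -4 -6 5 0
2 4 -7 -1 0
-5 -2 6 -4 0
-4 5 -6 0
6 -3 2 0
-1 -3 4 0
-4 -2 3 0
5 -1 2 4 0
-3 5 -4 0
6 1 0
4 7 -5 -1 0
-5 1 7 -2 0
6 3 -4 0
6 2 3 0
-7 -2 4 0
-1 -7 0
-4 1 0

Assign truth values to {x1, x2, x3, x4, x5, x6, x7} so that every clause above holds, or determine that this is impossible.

x1 ↦ False, x2 ↦ False, x3 ↦ False, x4 ↦ False, x5 ↦ False, x6 ↦ True, x7 ↦ True

Branch on x6: set x6 = True.
Branch on x1: set x1 = False.
The clause (¬x4) is unit, so x4 = False.
Branch on x7: set x7 = True.
The clause (¬x2) is unit, so x2 = False.
No clause remains; x3, x5 are free.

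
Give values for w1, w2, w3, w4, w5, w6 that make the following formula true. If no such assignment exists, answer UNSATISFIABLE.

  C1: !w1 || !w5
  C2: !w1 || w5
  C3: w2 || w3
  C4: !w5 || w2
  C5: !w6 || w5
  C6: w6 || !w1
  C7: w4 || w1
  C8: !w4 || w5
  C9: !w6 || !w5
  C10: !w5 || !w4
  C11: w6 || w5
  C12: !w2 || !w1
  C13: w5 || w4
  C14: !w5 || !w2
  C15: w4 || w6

UNSATISFIABLE

Branch on w1: set w1 = false.
From the singleton clause (w4), w4 = true.
From the singleton clause (w5), w5 = true.
Now (!w5) is unsatisfied and unit — conflict.
Backtrack on w1: now try w1 = true.
From the singleton clause (!w5), w5 = false.
Now (w5) is unsatisfied and unit — conflict.
Either choice for w1 ends in contradiction.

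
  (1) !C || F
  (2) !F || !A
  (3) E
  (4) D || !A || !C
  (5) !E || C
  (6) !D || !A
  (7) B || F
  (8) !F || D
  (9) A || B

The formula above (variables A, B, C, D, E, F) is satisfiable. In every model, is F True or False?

Suppose F = false.
The clause (!C) is unit, so C = false.
The clause (E) is unit, so E = true.
But (!E) is also a unit clause — contradiction.
So every satisfying assignment has F = True.

True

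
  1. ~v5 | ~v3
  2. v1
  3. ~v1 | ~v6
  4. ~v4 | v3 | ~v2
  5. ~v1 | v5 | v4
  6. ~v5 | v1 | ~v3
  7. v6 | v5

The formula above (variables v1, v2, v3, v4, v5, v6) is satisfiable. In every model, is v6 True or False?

False

Suppose v6 = 1.
From the singleton clause (v1), v1 = 1.
Now (~v1) is unsatisfied and unit — conflict.
So every satisfying assignment has v6 = False.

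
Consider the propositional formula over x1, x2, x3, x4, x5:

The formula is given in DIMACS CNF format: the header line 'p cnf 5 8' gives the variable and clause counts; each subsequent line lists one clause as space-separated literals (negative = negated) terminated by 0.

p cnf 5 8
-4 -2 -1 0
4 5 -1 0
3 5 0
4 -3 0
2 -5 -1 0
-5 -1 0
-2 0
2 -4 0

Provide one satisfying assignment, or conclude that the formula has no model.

From the singleton clause (¬x2), x2 = False.
From the singleton clause (¬x4), x4 = False.
From the singleton clause (¬x3), x3 = False.
From the singleton clause (x5), x5 = True.
From the singleton clause (¬x1), x1 = False.
This assignment satisfies each clause.

x1=False,  x2=False,  x3=False,  x4=False,  x5=True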